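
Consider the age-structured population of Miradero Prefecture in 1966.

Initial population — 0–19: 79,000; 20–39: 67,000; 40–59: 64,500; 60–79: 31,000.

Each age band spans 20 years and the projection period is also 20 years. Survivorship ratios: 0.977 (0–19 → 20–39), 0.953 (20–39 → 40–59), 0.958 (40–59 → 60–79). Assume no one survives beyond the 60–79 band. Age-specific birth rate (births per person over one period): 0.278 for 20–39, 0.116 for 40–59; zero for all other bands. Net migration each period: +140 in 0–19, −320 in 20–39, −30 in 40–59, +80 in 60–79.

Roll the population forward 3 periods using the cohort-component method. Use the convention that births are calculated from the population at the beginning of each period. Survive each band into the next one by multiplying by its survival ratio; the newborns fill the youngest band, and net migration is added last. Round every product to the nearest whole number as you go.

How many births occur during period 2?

Call the bands 1 to 4, youngest first.
Period 1.
Births: 67000 * 0.278 = 18626  |  64500 * 0.116 = 7482 — total 26108
Band 2: 79000 * 0.977 = 77183
Band 3: 67000 * 0.953 = 63851
Band 4: 64500 * 0.958 = 61791
Net migration: Band 1 + 140 → 26248; Band 2 − 320 → 76863; Band 3 − 30 → 63821; Band 4 + 80 → 61871
Giving 26248 / 76863 / 63821 / 61871.
Period 2.
Births: 76863 * 0.278 = 21368  |  63821 * 0.116 = 7403 — total 28771
Band 2: 26248 * 0.977 = 25644
Band 3: 76863 * 0.953 = 73250
Band 4: 63821 * 0.958 = 61141
Net migration: Band 1 + 140 → 28911; Band 2 − 320 → 25324; Band 3 − 30 → 73220; Band 4 + 80 → 61221
Giving 28911 / 25324 / 73220 / 61221.

28771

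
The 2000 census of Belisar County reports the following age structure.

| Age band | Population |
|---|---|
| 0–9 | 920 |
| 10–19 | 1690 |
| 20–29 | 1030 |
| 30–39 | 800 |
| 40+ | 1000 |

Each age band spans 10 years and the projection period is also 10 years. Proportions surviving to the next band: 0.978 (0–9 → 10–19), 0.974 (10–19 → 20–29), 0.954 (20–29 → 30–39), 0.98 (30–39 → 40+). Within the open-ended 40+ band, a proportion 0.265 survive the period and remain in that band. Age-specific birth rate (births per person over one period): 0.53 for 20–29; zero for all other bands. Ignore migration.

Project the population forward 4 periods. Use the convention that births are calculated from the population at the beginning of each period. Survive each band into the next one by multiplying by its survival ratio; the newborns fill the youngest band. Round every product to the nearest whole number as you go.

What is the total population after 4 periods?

3373

Call the groups 1 to 5, youngest first.
After projecting period 1:
Births: 1030 × 0.53 = 546
Group 2: 920 × 0.978 = 900
Group 3: 1690 × 0.974 = 1646
Group 4: 1030 × 0.954 = 983
Group 5: 800 × 0.98 + 1000 × 0.265 = 784 + 265 = 1049
→ [546, 900, 1646, 983, 1049]
After projecting period 2:
Births: 1646 × 0.53 = 872
Group 2: 546 × 0.978 = 534
Group 3: 900 × 0.974 = 877
Group 4: 1646 × 0.954 = 1570
Group 5: 983 × 0.98 + 1049 × 0.265 = 963 + 278 = 1241
→ [872, 534, 877, 1570, 1241]
After projecting period 3:
Births: 877 × 0.53 = 465
Group 2: 872 × 0.978 = 853
Group 3: 534 × 0.974 = 520
Group 4: 877 × 0.954 = 837
Group 5: 1570 × 0.98 + 1241 × 0.265 = 1539 + 329 = 1868
→ [465, 853, 520, 837, 1868]
After projecting period 4:
Births: 520 × 0.53 = 276
Group 2: 465 × 0.978 = 455
Group 3: 853 × 0.974 = 831
Group 4: 520 × 0.954 = 496
Group 5: 837 × 0.98 + 1868 × 0.265 = 820 + 495 = 1315
→ [276, 455, 831, 496, 1315]
Total after period 4: 276 + 455 + 831 + 496 + 1315 = 3373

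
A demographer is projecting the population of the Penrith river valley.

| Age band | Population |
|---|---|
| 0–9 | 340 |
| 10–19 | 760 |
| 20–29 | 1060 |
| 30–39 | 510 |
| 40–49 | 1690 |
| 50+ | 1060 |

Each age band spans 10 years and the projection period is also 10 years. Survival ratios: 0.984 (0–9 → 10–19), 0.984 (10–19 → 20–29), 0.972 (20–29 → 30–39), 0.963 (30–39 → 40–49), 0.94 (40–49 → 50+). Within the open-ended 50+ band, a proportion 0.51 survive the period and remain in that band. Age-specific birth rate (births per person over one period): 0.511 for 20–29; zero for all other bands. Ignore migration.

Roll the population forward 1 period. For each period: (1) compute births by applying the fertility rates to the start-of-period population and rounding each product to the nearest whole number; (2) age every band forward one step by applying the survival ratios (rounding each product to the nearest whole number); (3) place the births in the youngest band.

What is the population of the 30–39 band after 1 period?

(Bands numbered youngest = 1 to oldest = 6.)
Period 1.
Births: 1060 × 0.511 = 542
Band 2: 340 × 0.984 = 335
Band 3: 760 × 0.984 = 748
Band 4: 1060 × 0.972 = 1030
Band 5: 510 × 0.963 = 491
Band 6: 1690 × 0.94 + 1060 × 0.51 = 1589 + 541 = 2130
Population now: 0–9=542, 10–19=335, 20–29=748, 30–39=1030, 40–49=491, 50+=2130

1030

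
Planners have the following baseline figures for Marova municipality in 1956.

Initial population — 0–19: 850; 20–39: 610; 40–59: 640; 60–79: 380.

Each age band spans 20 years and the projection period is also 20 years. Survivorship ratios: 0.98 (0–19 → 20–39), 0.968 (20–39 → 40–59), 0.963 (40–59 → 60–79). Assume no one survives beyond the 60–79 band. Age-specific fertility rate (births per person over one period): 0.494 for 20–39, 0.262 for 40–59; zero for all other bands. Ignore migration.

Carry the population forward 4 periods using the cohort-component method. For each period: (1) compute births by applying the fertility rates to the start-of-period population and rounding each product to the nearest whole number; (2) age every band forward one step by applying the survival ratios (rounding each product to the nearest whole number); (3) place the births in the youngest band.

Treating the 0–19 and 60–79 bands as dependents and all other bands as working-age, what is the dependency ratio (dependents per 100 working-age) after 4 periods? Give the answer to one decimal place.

84.9

[period 1]
Births: 610 × 0.494 = 301  |  640 × 0.262 = 168 — total 469
20–39: 850 × 0.98 = 833
40–59: 610 × 0.968 = 590
60–79: 640 × 0.963 = 616
Population now: 0–19=469, 20–39=833, 40–59=590, 60–79=616
[period 2]
Births: 833 × 0.494 = 412  |  590 × 0.262 = 155 — total 567
20–39: 469 × 0.98 = 460
40–59: 833 × 0.968 = 806
60–79: 590 × 0.963 = 568
Population now: 0–19=567, 20–39=460, 40–59=806, 60–79=568
[period 3]
Births: 460 × 0.494 = 227  |  806 × 0.262 = 211 — total 438
20–39: 567 × 0.98 = 556
40–59: 460 × 0.968 = 445
60–79: 806 × 0.963 = 776
Population now: 0–19=438, 20–39=556, 40–59=445, 60–79=776
[period 4]
Births: 556 × 0.494 = 275  |  445 × 0.262 = 117 — total 392
20–39: 438 × 0.98 = 429
40–59: 556 × 0.968 = 538
60–79: 445 × 0.963 = 429
Population now: 0–19=392, 20–39=429, 40–59=538, 60–79=429
Dependents (band 0–19 + band 60–79) = 392 + 429 = 821; working-age = 967; ratio = 821/967 × 100 = 84.9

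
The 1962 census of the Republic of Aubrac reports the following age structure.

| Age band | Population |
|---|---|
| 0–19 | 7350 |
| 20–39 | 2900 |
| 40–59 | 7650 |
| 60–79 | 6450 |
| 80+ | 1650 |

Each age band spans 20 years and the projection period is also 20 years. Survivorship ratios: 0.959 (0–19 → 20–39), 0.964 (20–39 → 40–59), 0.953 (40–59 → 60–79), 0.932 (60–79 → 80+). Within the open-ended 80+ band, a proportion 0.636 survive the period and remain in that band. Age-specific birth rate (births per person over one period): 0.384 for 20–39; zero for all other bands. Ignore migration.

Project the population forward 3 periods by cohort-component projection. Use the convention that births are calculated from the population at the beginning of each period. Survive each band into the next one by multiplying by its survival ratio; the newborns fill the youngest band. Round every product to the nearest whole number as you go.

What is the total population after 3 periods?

Numbering the bands 1..5 from youngest to oldest:
After projecting period 1:
Births: 2900 × 0.384 = 1114
Band 2: 7350 × 0.959 = 7049
Band 3: 2900 × 0.964 = 2796
Band 4: 7650 × 0.953 = 7290
Band 5: 6450 × 0.932 + 1650 × 0.636 = 6011 + 1049 = 7060
End of period: [1114, 7049, 2796, 7290, 7060]
After projecting period 2:
Births: 7049 × 0.384 = 2707
Band 2: 1114 × 0.959 = 1068
Band 3: 7049 × 0.964 = 6795
Band 4: 2796 × 0.953 = 2665
Band 5: 7290 × 0.932 + 7060 × 0.636 = 6794 + 4490 = 11284
End of period: [2707, 1068, 6795, 2665, 11284]
After projecting period 3:
Births: 1068 × 0.384 = 410
Band 2: 2707 × 0.959 = 2596
Band 3: 1068 × 0.964 = 1030
Band 4: 6795 × 0.953 = 6476
Band 5: 2665 × 0.932 + 11284 × 0.636 = 2484 + 7177 = 9661
End of period: [410, 2596, 1030, 6476, 9661]
Total after period 3: 410 + 2596 + 1030 + 6476 + 9661 = 20173

20173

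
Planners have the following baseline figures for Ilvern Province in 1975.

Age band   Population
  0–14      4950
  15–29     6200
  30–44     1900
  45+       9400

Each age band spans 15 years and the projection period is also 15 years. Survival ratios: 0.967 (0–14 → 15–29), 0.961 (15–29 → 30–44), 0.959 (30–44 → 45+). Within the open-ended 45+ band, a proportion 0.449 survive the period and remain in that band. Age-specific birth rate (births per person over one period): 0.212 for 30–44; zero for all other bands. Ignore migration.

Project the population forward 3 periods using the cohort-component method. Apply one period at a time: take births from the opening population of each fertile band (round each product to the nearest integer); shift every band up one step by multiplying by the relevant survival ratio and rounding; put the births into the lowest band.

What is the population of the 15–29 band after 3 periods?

1221

Numbering the groups 1..4 from youngest to oldest:
— Period 1 —
Births: 1900 * 0.212 = 403
Group 2: 4950 * 0.967 = 4787
Group 3: 6200 * 0.961 = 5958
Group 4: 1900 * 0.959 + 9400 * 0.449 = 1822 + 4221 = 6043
→ [403, 4787, 5958, 6043]
— Period 2 —
Births: 5958 * 0.212 = 1263
Group 2: 403 * 0.967 = 390
Group 3: 4787 * 0.961 = 4600
Group 4: 5958 * 0.959 + 6043 * 0.449 = 5714 + 2713 = 8427
→ [1263, 390, 4600, 8427]
— Period 3 —
Births: 4600 * 0.212 = 975
Group 2: 1263 * 0.967 = 1221
Group 3: 390 * 0.961 = 375
Group 4: 4600 * 0.959 + 8427 * 0.449 = 4411 + 3784 = 8195
→ [975, 1221, 375, 8195]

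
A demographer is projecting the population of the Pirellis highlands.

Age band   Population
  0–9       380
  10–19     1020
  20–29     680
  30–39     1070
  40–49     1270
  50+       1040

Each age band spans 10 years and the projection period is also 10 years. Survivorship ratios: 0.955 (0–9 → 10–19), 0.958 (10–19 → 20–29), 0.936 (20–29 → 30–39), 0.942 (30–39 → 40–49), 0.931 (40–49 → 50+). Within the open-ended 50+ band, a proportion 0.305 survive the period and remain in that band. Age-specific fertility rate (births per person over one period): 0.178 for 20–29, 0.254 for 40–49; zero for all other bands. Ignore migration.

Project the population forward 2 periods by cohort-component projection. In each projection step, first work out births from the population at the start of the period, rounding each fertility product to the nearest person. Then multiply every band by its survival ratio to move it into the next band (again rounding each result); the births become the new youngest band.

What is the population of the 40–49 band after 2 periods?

[period 1]
Births: 680 * 0.178 = 121 ; 1270 * 0.254 = 323 → total 444
10–19: 380 * 0.955 = 363
20–29: 1020 * 0.958 = 977
30–39: 680 * 0.936 = 636
40–49: 1070 * 0.942 = 1008
50+: 1270 * 0.931 + 1040 * 0.305 = 1182 + 317 = 1499
→ [444, 363, 977, 636, 1008, 1499]
[period 2]
Births: 977 * 0.178 = 174 ; 1008 * 0.254 = 256 → total 430
10–19: 444 * 0.955 = 424
20–29: 363 * 0.958 = 348
30–39: 977 * 0.936 = 914
40–49: 636 * 0.942 = 599
50+: 1008 * 0.931 + 1499 * 0.305 = 938 + 457 = 1395
→ [430, 424, 348, 914, 599, 1395]

599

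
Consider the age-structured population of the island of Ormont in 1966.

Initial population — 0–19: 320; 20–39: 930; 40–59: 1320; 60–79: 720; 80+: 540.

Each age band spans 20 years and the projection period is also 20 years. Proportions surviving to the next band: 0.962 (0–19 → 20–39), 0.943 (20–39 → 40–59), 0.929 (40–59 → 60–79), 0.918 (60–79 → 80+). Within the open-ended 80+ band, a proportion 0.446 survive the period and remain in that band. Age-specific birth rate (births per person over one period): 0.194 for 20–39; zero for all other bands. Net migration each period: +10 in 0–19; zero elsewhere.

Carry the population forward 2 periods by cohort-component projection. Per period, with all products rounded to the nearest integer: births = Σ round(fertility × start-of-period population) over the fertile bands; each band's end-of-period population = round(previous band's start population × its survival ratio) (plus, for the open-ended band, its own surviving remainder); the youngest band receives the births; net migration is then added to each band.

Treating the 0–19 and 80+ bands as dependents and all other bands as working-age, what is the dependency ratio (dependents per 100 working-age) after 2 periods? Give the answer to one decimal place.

124.0

Numbering the bands 1..5 from youngest to oldest:
Period 1:
Births: 930 * 0.194 = 180
Band 2: 320 * 0.962 = 308
Band 3: 930 * 0.943 = 877
Band 4: 1320 * 0.929 = 1226
Band 5: 720 * 0.918 + 540 * 0.446 = 661 + 241 = 902
Net migration: Band 1 + 10 → 190
→ [190, 308, 877, 1226, 902]
Period 2:
Births: 308 * 0.194 = 60
Band 2: 190 * 0.962 = 183
Band 3: 308 * 0.943 = 290
Band 4: 877 * 0.929 = 815
Band 5: 1226 * 0.918 + 902 * 0.446 = 1125 + 402 = 1527
Net migration: Band 1 + 10 → 70
→ [70, 183, 290, 815, 1527]
Dependents (band 0–19 + band 80+) = 70 + 1527 = 1597; working-age = 1288; ratio = 1597/1288 × 100 = 124.0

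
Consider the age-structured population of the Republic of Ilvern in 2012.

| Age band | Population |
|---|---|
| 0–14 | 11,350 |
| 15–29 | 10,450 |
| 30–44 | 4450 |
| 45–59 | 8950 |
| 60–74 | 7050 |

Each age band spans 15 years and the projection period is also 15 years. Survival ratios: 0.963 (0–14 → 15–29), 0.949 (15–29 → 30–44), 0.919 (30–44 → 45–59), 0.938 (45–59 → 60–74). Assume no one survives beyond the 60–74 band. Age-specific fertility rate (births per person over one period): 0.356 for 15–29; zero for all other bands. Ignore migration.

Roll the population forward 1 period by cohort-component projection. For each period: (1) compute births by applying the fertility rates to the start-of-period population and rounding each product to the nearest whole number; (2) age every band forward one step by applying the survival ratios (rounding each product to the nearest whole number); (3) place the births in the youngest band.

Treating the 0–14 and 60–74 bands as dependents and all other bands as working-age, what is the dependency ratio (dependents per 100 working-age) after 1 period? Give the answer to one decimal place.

48.6

Let band 1 be 0–14 through band 5 = 60–74.
— Period 1 —
Births: 10450 * 0.356 = 3720
Band 2: 11350 * 0.963 = 10930
Band 3: 10450 * 0.949 = 9917
Band 4: 4450 * 0.919 = 4090
Band 5: 8950 * 0.938 = 8395
End of period: [3720, 10930, 9917, 4090, 8395]
Dependents (band 0–14 + band 60–74) = 3720 + 8395 = 12115; working-age = 24937; ratio = 12115/24937 × 100 = 48.6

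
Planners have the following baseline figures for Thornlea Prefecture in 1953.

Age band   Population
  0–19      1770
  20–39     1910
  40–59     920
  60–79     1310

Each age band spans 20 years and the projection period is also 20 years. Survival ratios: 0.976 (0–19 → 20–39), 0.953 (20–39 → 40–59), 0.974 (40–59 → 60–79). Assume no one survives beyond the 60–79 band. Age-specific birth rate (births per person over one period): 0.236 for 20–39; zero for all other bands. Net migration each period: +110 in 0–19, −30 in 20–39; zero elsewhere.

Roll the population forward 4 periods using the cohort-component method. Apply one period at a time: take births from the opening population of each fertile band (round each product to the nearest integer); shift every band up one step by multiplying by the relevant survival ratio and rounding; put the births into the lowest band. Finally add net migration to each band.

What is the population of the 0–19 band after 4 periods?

221

(Groups numbered youngest = 1 to oldest = 4.)
[period 1]
Births: 1910 × 0.236 = 451
Group 2: 1770 × 0.976 = 1728
Group 3: 1910 × 0.953 = 1820
Group 4: 920 × 0.974 = 896
Net migration: Group 1 + 110 → 561; Group 2 − 30 → 1698
Giving 561 / 1698 / 1820 / 896.
[period 2]
Births: 1698 × 0.236 = 401
Group 2: 561 × 0.976 = 548
Group 3: 1698 × 0.953 = 1618
Group 4: 1820 × 0.974 = 1773
Net migration: Group 1 + 110 → 511; Group 2 − 30 → 518
Giving 511 / 518 / 1618 / 1773.
[period 3]
Births: 518 × 0.236 = 122
Group 2: 511 × 0.976 = 499
Group 3: 518 × 0.953 = 494
Group 4: 1618 × 0.974 = 1576
Net migration: Group 1 + 110 → 232; Group 2 − 30 → 469
Giving 232 / 469 / 494 / 1576.
[period 4]
Births: 469 × 0.236 = 111
Group 2: 232 × 0.976 = 226
Group 3: 469 × 0.953 = 447
Group 4: 494 × 0.974 = 481
Net migration: Group 1 + 110 → 221; Group 2 − 30 → 196
Giving 221 / 196 / 447 / 481.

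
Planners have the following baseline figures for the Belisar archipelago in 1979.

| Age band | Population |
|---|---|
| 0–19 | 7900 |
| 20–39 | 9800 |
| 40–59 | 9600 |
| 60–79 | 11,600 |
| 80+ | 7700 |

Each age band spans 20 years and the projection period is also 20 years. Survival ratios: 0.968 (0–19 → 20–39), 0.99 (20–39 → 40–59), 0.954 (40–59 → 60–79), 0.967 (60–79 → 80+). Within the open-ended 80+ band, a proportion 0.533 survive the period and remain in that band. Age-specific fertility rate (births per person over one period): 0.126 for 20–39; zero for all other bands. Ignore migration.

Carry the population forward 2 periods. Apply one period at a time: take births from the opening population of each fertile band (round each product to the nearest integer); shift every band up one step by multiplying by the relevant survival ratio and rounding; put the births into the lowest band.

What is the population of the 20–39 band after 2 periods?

1195

Period 1.
Births: 9800 × 0.126 = 1235
20–39: 7900 × 0.968 = 7647
40–59: 9800 × 0.99 = 9702
60–79: 9600 × 0.954 = 9158
80+: 11600 × 0.967 + 7700 × 0.533 = 11217 + 4104 = 15321
End of period: [1235, 7647, 9702, 9158, 15321]
Period 2.
Births: 7647 × 0.126 = 964
20–39: 1235 × 0.968 = 1195
40–59: 7647 × 0.99 = 7571
60–79: 9702 × 0.954 = 9256
80+: 9158 × 0.967 + 15321 × 0.533 = 8856 + 8166 = 17022
End of period: [964, 1195, 7571, 9256, 17022]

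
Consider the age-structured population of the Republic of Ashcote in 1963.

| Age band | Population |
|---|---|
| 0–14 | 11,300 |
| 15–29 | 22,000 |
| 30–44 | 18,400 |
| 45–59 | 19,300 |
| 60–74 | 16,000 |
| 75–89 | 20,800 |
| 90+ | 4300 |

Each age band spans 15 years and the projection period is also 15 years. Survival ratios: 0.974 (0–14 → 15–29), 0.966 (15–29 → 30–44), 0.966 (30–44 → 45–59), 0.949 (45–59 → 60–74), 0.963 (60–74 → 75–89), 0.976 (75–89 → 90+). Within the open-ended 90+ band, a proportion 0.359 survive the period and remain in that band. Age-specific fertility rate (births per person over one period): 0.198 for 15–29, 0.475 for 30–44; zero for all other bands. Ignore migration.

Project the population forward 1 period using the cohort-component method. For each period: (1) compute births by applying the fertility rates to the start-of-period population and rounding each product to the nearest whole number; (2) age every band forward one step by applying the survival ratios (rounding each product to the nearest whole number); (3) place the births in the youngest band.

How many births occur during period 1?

13096

Let group 1 be 0–14 through group 7 = 90+.
Period 1:
Births: 22000 × 0.198 = 4356  |  18400 × 0.475 = 8740 ⇒ total 13096
Group 2: 11300 × 0.974 = 11006
Group 3: 22000 × 0.966 = 21252
Group 4: 18400 × 0.966 = 17774
Group 5: 19300 × 0.949 = 18316
Group 6: 16000 × 0.963 = 15408
Group 7: 20800 × 0.976 + 4300 × 0.359 = 20301 + 1544 = 21845
End of period: [13096, 11006, 21252, 17774, 18316, 15408, 21845]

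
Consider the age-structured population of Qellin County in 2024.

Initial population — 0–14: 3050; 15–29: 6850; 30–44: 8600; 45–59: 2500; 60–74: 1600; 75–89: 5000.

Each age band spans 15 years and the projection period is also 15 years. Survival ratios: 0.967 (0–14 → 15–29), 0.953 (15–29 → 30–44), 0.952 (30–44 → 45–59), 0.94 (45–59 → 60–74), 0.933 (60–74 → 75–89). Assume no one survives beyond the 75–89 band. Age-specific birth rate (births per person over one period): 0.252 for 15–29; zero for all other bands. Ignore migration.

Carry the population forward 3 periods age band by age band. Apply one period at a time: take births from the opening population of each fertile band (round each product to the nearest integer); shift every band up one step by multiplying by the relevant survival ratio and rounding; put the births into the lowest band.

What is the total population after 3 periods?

Let band 1 be 0–14 through band 6 = 75–89.
— Period 1 —
Births: 6850 × 0.252 = 1726
Band 2: 3050 × 0.967 = 2949
Band 3: 6850 × 0.953 = 6528
Band 4: 8600 × 0.952 = 8187
Band 5: 2500 × 0.94 = 2350
Band 6: 1600 × 0.933 = 1493
Giving 1726 / 2949 / 6528 / 8187 / 2350 / 1493.
— Period 2 —
Births: 2949 × 0.252 = 743
Band 2: 1726 × 0.967 = 1669
Band 3: 2949 × 0.953 = 2810
Band 4: 6528 × 0.952 = 6215
Band 5: 8187 × 0.94 = 7696
Band 6: 2350 × 0.933 = 2193
Giving 743 / 1669 / 2810 / 6215 / 7696 / 2193.
— Period 3 —
Births: 1669 × 0.252 = 421
Band 2: 743 × 0.967 = 718
Band 3: 1669 × 0.953 = 1591
Band 4: 2810 × 0.952 = 2675
Band 5: 6215 × 0.94 = 5842
Band 6: 7696 × 0.933 = 7180
Giving 421 / 718 / 1591 / 2675 / 5842 / 7180.
Total after period 3: 421 + 718 + 1591 + 2675 + 5842 + 7180 = 18427

18427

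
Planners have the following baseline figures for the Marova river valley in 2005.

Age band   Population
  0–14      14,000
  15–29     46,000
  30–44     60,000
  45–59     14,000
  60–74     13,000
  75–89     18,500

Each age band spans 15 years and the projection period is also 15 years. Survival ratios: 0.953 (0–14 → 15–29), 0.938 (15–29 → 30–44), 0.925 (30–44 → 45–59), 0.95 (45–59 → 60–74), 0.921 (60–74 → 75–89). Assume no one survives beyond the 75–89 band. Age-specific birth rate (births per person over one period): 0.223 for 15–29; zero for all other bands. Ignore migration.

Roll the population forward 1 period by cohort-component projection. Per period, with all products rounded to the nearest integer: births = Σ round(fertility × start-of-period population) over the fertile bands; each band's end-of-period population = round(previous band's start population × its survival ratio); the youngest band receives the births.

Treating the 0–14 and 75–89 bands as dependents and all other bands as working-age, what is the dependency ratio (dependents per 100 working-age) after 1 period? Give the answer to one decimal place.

17.7

Numbering the bands 1..6 from youngest to oldest:
Period 1:
Births: 46000 × 0.223 = 10258
Band 2: 14000 × 0.953 = 13342
Band 3: 46000 × 0.938 = 43148
Band 4: 60000 × 0.925 = 55500
Band 5: 14000 × 0.95 = 13300
Band 6: 13000 × 0.921 = 11973
Giving 10258 / 13342 / 43148 / 55500 / 13300 / 11973.
Dependents (band 0–14 + band 75–89) = 10258 + 11973 = 22231; working-age = 125290; ratio = 22231/125290 × 100 = 17.7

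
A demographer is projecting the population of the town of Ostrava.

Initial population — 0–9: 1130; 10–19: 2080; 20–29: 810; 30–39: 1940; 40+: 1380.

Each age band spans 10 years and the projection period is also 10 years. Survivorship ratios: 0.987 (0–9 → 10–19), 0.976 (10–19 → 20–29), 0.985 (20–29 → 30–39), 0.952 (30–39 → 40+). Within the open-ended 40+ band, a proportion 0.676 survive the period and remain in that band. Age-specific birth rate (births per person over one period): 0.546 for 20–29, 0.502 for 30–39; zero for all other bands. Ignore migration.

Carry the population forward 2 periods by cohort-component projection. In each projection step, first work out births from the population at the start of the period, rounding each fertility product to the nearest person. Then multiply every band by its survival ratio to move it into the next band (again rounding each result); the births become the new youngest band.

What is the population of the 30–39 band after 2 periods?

After projecting period 1:
Births: 810 × 0.546 = 442  |  1940 × 0.502 = 974 → total 1416
10–19: 1130 × 0.987 = 1115
20–29: 2080 × 0.976 = 2030
30–39: 810 × 0.985 = 798
40+: 1940 × 0.952 + 1380 × 0.676 = 1847 + 933 = 2780
End of period: [1416, 1115, 2030, 798, 2780]
After projecting period 2:
Births: 2030 × 0.546 = 1108  |  798 × 0.502 = 401 → total 1509
10–19: 1416 × 0.987 = 1398
20–29: 1115 × 0.976 = 1088
30–39: 2030 × 0.985 = 2000
40+: 798 × 0.952 + 2780 × 0.676 = 760 + 1879 = 2639
End of period: [1509, 1398, 1088, 2000, 2639]

2000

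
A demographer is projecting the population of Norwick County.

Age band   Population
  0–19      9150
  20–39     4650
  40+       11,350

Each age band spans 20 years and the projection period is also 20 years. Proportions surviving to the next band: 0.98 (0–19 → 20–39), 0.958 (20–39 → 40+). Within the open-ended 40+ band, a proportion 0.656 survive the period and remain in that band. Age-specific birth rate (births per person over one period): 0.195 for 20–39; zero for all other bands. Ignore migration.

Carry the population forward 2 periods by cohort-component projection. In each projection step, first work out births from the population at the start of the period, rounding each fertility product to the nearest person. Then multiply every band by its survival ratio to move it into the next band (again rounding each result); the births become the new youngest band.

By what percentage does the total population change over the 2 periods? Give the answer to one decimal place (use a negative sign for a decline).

[period 1]
Births: 4650 * 0.195 = 907
20–39: 9150 * 0.98 = 8967
40+: 4650 * 0.958 + 11350 * 0.656 = 4455 + 7446 = 11901
Giving 907 / 8967 / 11901.
[period 2]
Births: 8967 * 0.195 = 1749
20–39: 907 * 0.98 = 889
40+: 8967 * 0.958 + 11901 * 0.656 = 8590 + 7807 = 16397
Giving 1749 / 889 / 16397.
Total: 25150 → 19035; change = -6115; percentage change = -24.3%

-24.3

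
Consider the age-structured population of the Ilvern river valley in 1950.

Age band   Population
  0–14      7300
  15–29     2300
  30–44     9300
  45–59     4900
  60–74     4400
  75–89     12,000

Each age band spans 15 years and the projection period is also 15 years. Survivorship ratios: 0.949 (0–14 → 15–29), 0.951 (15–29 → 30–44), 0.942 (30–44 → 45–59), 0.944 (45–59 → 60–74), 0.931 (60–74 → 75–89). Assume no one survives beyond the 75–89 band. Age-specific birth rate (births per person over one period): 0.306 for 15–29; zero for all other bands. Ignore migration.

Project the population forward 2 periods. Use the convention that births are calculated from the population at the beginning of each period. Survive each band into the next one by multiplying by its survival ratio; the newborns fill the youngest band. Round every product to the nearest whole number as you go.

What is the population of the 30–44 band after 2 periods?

(Bands numbered youngest = 1 to oldest = 6.)
Period 1:
Births: 2300 × 0.306 = 704
Band 2: 7300 × 0.949 = 6928
Band 3: 2300 × 0.951 = 2187
Band 4: 9300 × 0.942 = 8761
Band 5: 4900 × 0.944 = 4626
Band 6: 4400 × 0.931 = 4096
Giving 704 / 6928 / 2187 / 8761 / 4626 / 4096.
Period 2:
Births: 6928 × 0.306 = 2120
Band 2: 704 × 0.949 = 668
Band 3: 6928 × 0.951 = 6589
Band 4: 2187 × 0.942 = 2060
Band 5: 8761 × 0.944 = 8270
Band 6: 4626 × 0.931 = 4307
Giving 2120 / 668 / 6589 / 2060 / 8270 / 4307.

6589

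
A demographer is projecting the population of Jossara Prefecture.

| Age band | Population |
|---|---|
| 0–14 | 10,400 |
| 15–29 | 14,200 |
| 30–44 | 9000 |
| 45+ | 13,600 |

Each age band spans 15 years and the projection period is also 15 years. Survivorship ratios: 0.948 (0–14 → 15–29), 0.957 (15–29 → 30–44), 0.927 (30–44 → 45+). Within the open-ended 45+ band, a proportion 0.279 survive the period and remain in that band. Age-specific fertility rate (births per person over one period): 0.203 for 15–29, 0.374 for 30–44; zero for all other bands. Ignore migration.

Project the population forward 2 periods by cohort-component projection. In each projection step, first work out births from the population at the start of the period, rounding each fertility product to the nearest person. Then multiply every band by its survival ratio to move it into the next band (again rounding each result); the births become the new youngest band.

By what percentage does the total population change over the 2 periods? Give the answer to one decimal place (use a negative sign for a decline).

-18.6

Period 1.
Births: 14200 × 0.203 = 2883, 9000 × 0.374 = 3366 → 6249
15–29: 10400 × 0.948 = 9859
30–44: 14200 × 0.957 = 13589
45+: 9000 × 0.927 + 13600 × 0.279 = 8343 + 3794 = 12137
End of period: [6249, 9859, 13589, 12137]
Period 2.
Births: 9859 × 0.203 = 2001, 13589 × 0.374 = 5082 → 7083
15–29: 6249 × 0.948 = 5924
30–44: 9859 × 0.957 = 9435
45+: 13589 × 0.927 + 12137 × 0.279 = 12597 + 3386 = 15983
End of period: [7083, 5924, 9435, 15983]
Total: 47200 → 38425; change = -8775; percentage change = -18.6%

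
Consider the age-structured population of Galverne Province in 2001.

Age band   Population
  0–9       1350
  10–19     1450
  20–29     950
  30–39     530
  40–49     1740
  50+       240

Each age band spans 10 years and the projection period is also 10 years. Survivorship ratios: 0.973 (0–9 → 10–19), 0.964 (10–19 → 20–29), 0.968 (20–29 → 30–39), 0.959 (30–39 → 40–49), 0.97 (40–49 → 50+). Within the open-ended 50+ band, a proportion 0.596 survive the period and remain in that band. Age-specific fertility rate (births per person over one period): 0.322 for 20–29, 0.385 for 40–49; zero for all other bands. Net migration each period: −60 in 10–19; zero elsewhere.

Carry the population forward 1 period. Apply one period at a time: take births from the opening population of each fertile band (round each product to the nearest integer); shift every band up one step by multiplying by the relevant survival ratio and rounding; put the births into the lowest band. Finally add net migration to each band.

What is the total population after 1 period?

6887

Period 1:
Births: 950 × 0.322 = 306, 1740 × 0.385 = 670 ⇒ total 976
10–19: 1350 × 0.973 = 1314
20–29: 1450 × 0.964 = 1398
30–39: 950 × 0.968 = 920
40–49: 530 × 0.959 = 508
50+: 1740 × 0.97 + 240 × 0.596 = 1688 + 143 = 1831
Net migration: 10–19 − 60 → 1254
→ [976, 1254, 1398, 920, 508, 1831]
Total after period 1: 976 + 1254 + 1398 + 920 + 508 + 1831 = 6887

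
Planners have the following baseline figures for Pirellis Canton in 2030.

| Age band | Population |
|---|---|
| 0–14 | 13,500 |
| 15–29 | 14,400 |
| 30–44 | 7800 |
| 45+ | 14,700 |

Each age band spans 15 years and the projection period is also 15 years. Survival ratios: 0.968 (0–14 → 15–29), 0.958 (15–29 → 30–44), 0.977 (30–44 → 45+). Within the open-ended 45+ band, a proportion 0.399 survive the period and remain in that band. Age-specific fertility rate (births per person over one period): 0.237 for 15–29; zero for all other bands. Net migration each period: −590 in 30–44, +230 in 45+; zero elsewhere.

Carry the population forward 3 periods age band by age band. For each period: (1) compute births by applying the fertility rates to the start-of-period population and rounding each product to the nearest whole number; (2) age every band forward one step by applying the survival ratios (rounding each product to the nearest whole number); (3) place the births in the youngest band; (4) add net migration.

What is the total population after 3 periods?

Call the bands 1 to 4, youngest first.
Period 1:
Births: 14400 * 0.237 = 3413
Band 2: 13500 * 0.968 = 13068
Band 3: 14400 * 0.958 = 13795
Band 4: 7800 * 0.977 + 14700 * 0.399 = 7621 + 5865 = 13486
Net migration: Band 3 − 590 → 13205; Band 4 + 230 → 13716
End of period: [3413, 13068, 13205, 13716]
Period 2:
Births: 13068 * 0.237 = 3097
Band 2: 3413 * 0.968 = 3304
Band 3: 13068 * 0.958 = 12519
Band 4: 13205 * 0.977 + 13716 * 0.399 = 12901 + 5473 = 18374
Net migration: Band 3 − 590 → 11929; Band 4 + 230 → 18604
End of period: [3097, 3304, 11929, 18604]
Period 3:
Births: 3304 * 0.237 = 783
Band 2: 3097 * 0.968 = 2998
Band 3: 3304 * 0.958 = 3165
Band 4: 11929 * 0.977 + 18604 * 0.399 = 11655 + 7423 = 19078
Net migration: Band 3 − 590 → 2575; Band 4 + 230 → 19308
End of period: [783, 2998, 2575, 19308]
Total after period 3: 783 + 2998 + 2575 + 19308 = 25664

25664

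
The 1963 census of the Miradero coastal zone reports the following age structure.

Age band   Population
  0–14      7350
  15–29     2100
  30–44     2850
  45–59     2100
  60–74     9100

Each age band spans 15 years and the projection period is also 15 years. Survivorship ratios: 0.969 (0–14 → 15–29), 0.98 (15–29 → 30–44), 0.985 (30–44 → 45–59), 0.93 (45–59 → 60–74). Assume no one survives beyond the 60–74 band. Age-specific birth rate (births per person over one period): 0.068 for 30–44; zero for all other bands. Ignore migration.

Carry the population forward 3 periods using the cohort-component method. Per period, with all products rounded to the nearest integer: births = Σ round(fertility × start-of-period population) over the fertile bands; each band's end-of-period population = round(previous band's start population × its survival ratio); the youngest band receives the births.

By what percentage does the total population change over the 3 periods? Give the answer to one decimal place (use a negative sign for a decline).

-59.3

[period 1]
Births: 2850 * 0.068 = 194
15–29: 7350 * 0.969 = 7122
30–44: 2100 * 0.98 = 2058
45–59: 2850 * 0.985 = 2807
60–74: 2100 * 0.93 = 1953
→ [194, 7122, 2058, 2807, 1953]
[period 2]
Births: 2058 * 0.068 = 140
15–29: 194 * 0.969 = 188
30–44: 7122 * 0.98 = 6980
45–59: 2058 * 0.985 = 2027
60–74: 2807 * 0.93 = 2611
→ [140, 188, 6980, 2027, 2611]
[period 3]
Births: 6980 * 0.068 = 475
15–29: 140 * 0.969 = 136
30–44: 188 * 0.98 = 184
45–59: 6980 * 0.985 = 6875
60–74: 2027 * 0.93 = 1885
→ [475, 136, 184, 6875, 1885]
Total: 23500 → 9555; change = -13945; percentage change = -59.3%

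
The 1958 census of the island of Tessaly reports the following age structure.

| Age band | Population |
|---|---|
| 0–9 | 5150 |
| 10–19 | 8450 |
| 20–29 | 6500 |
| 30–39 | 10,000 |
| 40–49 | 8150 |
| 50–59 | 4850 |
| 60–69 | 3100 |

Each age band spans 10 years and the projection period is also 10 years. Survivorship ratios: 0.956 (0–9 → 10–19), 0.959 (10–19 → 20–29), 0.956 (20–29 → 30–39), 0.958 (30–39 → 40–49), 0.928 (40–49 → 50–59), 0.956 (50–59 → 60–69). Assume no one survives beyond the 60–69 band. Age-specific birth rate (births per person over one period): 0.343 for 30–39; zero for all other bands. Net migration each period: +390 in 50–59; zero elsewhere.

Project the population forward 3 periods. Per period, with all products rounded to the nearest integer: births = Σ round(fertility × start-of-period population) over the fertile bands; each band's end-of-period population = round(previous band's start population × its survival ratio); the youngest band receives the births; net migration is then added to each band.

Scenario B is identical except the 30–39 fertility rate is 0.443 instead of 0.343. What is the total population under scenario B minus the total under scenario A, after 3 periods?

2286

Let group 1 be 0–9 through group 7 = 60–69.
Period 1:
Births: 10000 × 0.343 = 3430
Group 2: 5150 × 0.956 = 4923
Group 3: 8450 × 0.959 = 8104
Group 4: 6500 × 0.956 = 6214
Group 5: 10000 × 0.958 = 9580
Group 6: 8150 × 0.928 = 7563
Group 7: 4850 × 0.956 = 4637
Net migration: Group 6 + 390 → 7953
Giving 3430 / 4923 / 8104 / 6214 / 9580 / 7953 / 4637.
Period 2:
Births: 6214 × 0.343 = 2131
Group 2: 3430 × 0.956 = 3279
Group 3: 4923 × 0.959 = 4721
Group 4: 8104 × 0.956 = 7747
Group 5: 6214 × 0.958 = 5953
Group 6: 9580 × 0.928 = 8890
Group 7: 7953 × 0.956 = 7603
Net migration: Group 6 + 390 → 9280
Giving 2131 / 3279 / 4721 / 7747 / 5953 / 9280 / 7603.
Period 3:
Births: 7747 × 0.343 = 2657
Group 2: 2131 × 0.956 = 2037
Group 3: 3279 × 0.959 = 3145
Group 4: 4721 × 0.956 = 4513
Group 5: 7747 × 0.958 = 7422
Group 6: 5953 × 0.928 = 5524
Group 7: 9280 × 0.956 = 8872
Net migration: Group 6 + 390 → 5914
Giving 2657 / 2037 / 3145 / 4513 / 7422 / 5914 / 8872.
Scenario A total after 3 periods: 34560
Scenario B projection —
Period 1:
Births: 10000 × 0.443 = 4430
Group 2: 5150 × 0.956 = 4923
Group 3: 8450 × 0.959 = 8104
Group 4: 6500 × 0.956 = 6214
Group 5: 10000 × 0.958 = 9580
Group 6: 8150 × 0.928 = 7563
Group 7: 4850 × 0.956 = 4637
Net migration: Group 6 + 390 → 7953
Giving 4430 / 4923 / 8104 / 6214 / 9580 / 7953 / 4637.
Period 2:
Births: 6214 × 0.443 = 2753
Group 2: 4430 × 0.956 = 4235
Group 3: 4923 × 0.959 = 4721
Group 4: 8104 × 0.956 = 7747
Group 5: 6214 × 0.958 = 5953
Group 6: 9580 × 0.928 = 8890
Group 7: 7953 × 0.956 = 7603
Net migration: Group 6 + 390 → 9280
Giving 2753 / 4235 / 4721 / 7747 / 5953 / 9280 / 7603.
Period 3:
Births: 7747 × 0.443 = 3432
Group 2: 2753 × 0.956 = 2632
Group 3: 4235 × 0.959 = 4061
Group 4: 4721 × 0.956 = 4513
Group 5: 7747 × 0.958 = 7422
Group 6: 5953 × 0.928 = 5524
Group 7: 9280 × 0.956 = 8872
Net migration: Group 6 + 390 → 5914
Giving 3432 / 2632 / 4061 / 4513 / 7422 / 5914 / 8872.
Scenario B total after 3 periods: 36846
Difference B − A = 36846 − 34560 = 2286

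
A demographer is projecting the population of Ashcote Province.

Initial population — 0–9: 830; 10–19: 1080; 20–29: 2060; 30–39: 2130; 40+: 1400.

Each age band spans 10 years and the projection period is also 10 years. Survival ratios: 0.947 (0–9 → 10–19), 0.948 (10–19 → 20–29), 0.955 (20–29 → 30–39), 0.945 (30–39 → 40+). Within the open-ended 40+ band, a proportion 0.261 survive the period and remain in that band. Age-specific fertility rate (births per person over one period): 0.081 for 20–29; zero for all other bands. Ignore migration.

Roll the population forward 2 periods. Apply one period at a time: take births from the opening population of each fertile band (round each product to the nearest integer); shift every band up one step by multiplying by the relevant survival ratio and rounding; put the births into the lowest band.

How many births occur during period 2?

83

[period 1]
Births: 2060 × 0.081 = 167
10–19: 830 × 0.947 = 786
20–29: 1080 × 0.948 = 1024
30–39: 2060 × 0.955 = 1967
40+: 2130 × 0.945 + 1400 × 0.261 = 2013 + 365 = 2378
End of period: [167, 786, 1024, 1967, 2378]
[period 2]
Births: 1024 × 0.081 = 83
10–19: 167 × 0.947 = 158
20–29: 786 × 0.948 = 745
30–39: 1024 × 0.955 = 978
40+: 1967 × 0.945 + 2378 × 0.261 = 1859 + 621 = 2480
End of period: [83, 158, 745, 978, 2480]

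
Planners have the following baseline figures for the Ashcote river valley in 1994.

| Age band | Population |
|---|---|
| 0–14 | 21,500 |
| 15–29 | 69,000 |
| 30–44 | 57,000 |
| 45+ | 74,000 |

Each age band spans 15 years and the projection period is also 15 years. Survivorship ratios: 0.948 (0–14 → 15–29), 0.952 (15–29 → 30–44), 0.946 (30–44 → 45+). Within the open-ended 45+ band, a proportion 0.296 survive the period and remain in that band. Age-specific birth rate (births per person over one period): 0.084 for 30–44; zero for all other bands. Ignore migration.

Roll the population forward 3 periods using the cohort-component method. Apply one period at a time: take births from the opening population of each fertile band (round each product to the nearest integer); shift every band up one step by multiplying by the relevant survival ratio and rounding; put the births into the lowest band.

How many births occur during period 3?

Period 1.
Births: 57000 × 0.084 = 4788
15–29: 21500 × 0.948 = 20382
30–44: 69000 × 0.952 = 65688
45+: 57000 × 0.946 + 74000 × 0.296 = 53922 + 21904 = 75826
Giving 4788 / 20382 / 65688 / 75826.
Period 2.
Births: 65688 × 0.084 = 5518
15–29: 4788 × 0.948 = 4539
30–44: 20382 × 0.952 = 19404
45+: 65688 × 0.946 + 75826 × 0.296 = 62141 + 22444 = 84585
Giving 5518 / 4539 / 19404 / 84585.
Period 3.
Births: 19404 × 0.084 = 1630
15–29: 5518 × 0.948 = 5231
30–44: 4539 × 0.952 = 4321
45+: 19404 × 0.946 + 84585 × 0.296 = 18356 + 25037 = 43393
Giving 1630 / 5231 / 4321 / 43393.

1630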